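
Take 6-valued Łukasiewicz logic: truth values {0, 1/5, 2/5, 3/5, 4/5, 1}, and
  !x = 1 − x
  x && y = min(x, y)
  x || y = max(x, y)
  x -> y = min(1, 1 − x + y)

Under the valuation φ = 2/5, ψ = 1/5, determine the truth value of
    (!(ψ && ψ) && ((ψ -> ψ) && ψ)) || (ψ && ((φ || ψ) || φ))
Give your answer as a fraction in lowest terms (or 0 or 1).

1/5

ψ && ψ = 1/5 && 1/5 = 1/5
!(ψ && ψ) = !1/5 = 4/5
ψ -> ψ = 1/5 -> 1/5 = 1
(ψ -> ψ) && ψ = 1 && 1/5 = 1/5
!(ψ && ψ) && ((ψ -> ψ) && ψ) = 4/5 && 1/5 = 1/5
φ || ψ = 2/5 || 1/5 = 2/5
(φ || ψ) || φ = 2/5 || 2/5 = 2/5
ψ && ((φ || ψ) || φ) = 1/5 && 2/5 = 1/5
(!(ψ && ψ) && ((ψ -> ψ) && ψ)) || (ψ && ((φ || ψ) || φ)) = 1/5 || 1/5 = 1/5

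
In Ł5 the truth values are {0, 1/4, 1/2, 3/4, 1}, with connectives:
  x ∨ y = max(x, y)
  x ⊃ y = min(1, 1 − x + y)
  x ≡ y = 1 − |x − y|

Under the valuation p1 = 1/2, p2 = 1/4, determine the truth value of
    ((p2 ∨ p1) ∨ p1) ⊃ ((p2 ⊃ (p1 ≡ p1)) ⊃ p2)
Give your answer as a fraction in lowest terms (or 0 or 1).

p2 ∨ p1 = 1/4 ∨ 1/2 = 1/2
(p2 ∨ p1) ∨ p1 = 1/2 ∨ 1/2 = 1/2
p1 ≡ p1 = 1/2 ≡ 1/2 = 1
p2 ⊃ (p1 ≡ p1) = 1/4 ⊃ 1 = 1
(p2 ⊃ (p1 ≡ p1)) ⊃ p2 = 1 ⊃ 1/4 = 1/4
((p2 ∨ p1) ∨ p1) ⊃ ((p2 ⊃ (p1 ≡ p1)) ⊃ p2) = 1/2 ⊃ 1/4 = 3/4

3/4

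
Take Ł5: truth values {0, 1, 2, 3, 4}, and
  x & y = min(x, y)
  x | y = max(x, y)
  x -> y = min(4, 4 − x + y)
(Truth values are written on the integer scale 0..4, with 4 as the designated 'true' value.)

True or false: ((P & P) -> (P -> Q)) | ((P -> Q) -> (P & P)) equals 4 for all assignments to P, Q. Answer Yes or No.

Yes

At P = 1, Q = 1, for instance:
P & P = 1 & 1 = 1
P -> Q = 1 -> 1 = 4
(P & P) -> (P -> Q) = 1 -> 4 = 4
(P -> Q) -> (P & P) = 4 -> 1 = 1
((P & P) -> (P -> Q)) | ((P -> Q) -> (P & P)) = 4 | 1 = 4
and checking the remaining 24 assignments likewise gives ≥ 4 in every case.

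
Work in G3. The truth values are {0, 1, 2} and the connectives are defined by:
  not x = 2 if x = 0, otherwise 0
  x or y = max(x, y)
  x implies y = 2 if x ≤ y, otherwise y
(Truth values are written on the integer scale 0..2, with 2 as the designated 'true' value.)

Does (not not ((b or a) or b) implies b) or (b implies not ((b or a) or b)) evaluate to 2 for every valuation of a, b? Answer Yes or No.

No

Counterexample: take a = 0, b = 1.
b or a = 1 or 0 = 1
(b or a) or b = 1 or 1 = 1
not ((b or a) or b) = not 1 = 0
not not ((b or a) or b) = not 0 = 2
not not ((b or a) or b) implies b = 2 implies 1 = 1
b or a = 1 or 0 = 1
(b or a) or b = 1 or 1 = 1
not ((b or a) or b) = not 1 = 0
b implies not ((b or a) or b) = 1 implies 0 = 0
(not not ((b or a) or b) implies b) or (b implies not ((b or a) or b)) = 1 or 0 = 1
This gives 1 ≠ 2.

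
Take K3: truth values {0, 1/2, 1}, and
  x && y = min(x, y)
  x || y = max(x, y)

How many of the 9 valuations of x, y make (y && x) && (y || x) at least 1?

1

x = 0, y = 0 ↦ 0  <
x = 0, y = 1/2 ↦ 0  <
x = 0, y = 1 ↦ 0  <
x = 1/2, y = 0 ↦ 0  <
x = 1/2, y = 1/2 ↦ 1/2  <
x = 1/2, y = 1 ↦ 1/2  <
x = 1, y = 0 ↦ 0  <
x = 1, y = 1/2 ↦ 1/2  <
x = 1, y = 1 ↦ 1  ≥
So 1 of the 9 assignments meets the threshold.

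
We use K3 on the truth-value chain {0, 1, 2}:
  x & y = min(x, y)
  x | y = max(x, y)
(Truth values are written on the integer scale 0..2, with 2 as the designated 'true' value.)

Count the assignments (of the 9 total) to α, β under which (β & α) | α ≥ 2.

α = 0, β = 0 ↦ 0  <
α = 0, β = 1 ↦ 0  <
α = 0, β = 2 ↦ 0  <
α = 1, β = 0 ↦ 1  <
α = 1, β = 1 ↦ 1  <
α = 1, β = 2 ↦ 1  <
α = 2, β = 0 ↦ 2  ≥
α = 2, β = 1 ↦ 2  ≥
α = 2, β = 2 ↦ 2  ≥
So 3 of the 9 assignments meet the threshold.

3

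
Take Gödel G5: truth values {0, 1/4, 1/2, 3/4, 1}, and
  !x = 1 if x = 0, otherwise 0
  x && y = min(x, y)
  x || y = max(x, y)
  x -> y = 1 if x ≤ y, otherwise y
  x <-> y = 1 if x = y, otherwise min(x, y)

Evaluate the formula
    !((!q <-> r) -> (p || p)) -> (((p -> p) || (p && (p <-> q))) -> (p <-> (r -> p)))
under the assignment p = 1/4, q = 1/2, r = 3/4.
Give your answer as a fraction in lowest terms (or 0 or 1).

!q = !1/2 = 0
!q <-> r = 0 <-> 3/4 = 0
p || p = 1/4 || 1/4 = 1/4
(!q <-> r) -> (p || p) = 0 -> 1/4 = 1
!((!q <-> r) -> (p || p)) = !1 = 0
p -> p = 1/4 -> 1/4 = 1
p <-> q = 1/4 <-> 1/2 = 1/4
p && (p <-> q) = 1/4 && 1/4 = 1/4
(p -> p) || (p && (p <-> q)) = 1 || 1/4 = 1
r -> p = 3/4 -> 1/4 = 1/4
p <-> (r -> p) = 1/4 <-> 1/4 = 1
((p -> p) || (p && (p <-> q))) -> (p <-> (r -> p)) = 1 -> 1 = 1
!((!q <-> r) -> (p || p)) -> (((p -> p) || (p && (p <-> q))) -> (p <-> (r -> p))) = 0 -> 1 = 1

1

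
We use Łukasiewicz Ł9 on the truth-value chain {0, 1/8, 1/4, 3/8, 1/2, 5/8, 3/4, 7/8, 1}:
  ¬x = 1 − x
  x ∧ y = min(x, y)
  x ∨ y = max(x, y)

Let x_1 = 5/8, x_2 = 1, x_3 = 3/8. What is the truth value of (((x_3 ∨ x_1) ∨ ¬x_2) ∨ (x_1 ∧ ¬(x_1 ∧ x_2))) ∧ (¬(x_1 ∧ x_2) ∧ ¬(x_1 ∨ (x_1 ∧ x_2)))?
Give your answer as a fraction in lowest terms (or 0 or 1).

x_3 ∨ x_1 = 3/8 ∨ 5/8 = 5/8
¬x_2 = ¬1 = 0
(x_3 ∨ x_1) ∨ ¬x_2 = 5/8 ∨ 0 = 5/8
x_1 ∧ x_2 = 5/8 ∧ 1 = 5/8
¬(x_1 ∧ x_2) = ¬5/8 = 3/8
x_1 ∧ ¬(x_1 ∧ x_2) = 5/8 ∧ 3/8 = 3/8
((x_3 ∨ x_1) ∨ ¬x_2) ∨ (x_1 ∧ ¬(x_1 ∧ x_2)) = 5/8 ∨ 3/8 = 5/8
x_1 ∧ x_2 = 5/8 ∧ 1 = 5/8
¬(x_1 ∧ x_2) = ¬5/8 = 3/8
x_1 ∧ x_2 = 5/8 ∧ 1 = 5/8
x_1 ∨ (x_1 ∧ x_2) = 5/8 ∨ 5/8 = 5/8
¬(x_1 ∨ (x_1 ∧ x_2)) = ¬5/8 = 3/8
¬(x_1 ∧ x_2) ∧ ¬(x_1 ∨ (x_1 ∧ x_2)) = 3/8 ∧ 3/8 = 3/8
(((x_3 ∨ x_1) ∨ ¬x_2) ∨ (x_1 ∧ ¬(x_1 ∧ x_2))) ∧ (¬(x_1 ∧ x_2) ∧ ¬(x_1 ∨ (x_1 ∧ x_2))) = 5/8 ∧ 3/8 = 3/8

3/8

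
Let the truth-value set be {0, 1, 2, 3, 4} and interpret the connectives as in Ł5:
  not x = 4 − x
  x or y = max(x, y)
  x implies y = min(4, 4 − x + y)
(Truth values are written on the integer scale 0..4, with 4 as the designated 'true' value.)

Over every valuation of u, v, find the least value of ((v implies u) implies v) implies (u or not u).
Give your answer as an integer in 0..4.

2

Take u = 2, v = 3:
v implies u = 3 implies 2 = 3
(v implies u) implies v = 3 implies 3 = 4
not u = not 2 = 2
u or not u = 2 or 2 = 2
((v implies u) implies v) implies (u or not u) = 4 implies 2 = 2
No assignment yields a value below 2, so this is the minimum.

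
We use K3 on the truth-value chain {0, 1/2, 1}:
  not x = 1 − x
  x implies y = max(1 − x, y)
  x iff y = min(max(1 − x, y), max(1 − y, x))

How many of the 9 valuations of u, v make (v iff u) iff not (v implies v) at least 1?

u = 0, v = 0 ↦ 0  <
u = 0, v = 1/2 ↦ 1/2  <
u = 0, v = 1 ↦ 1  ≥
u = 1/2, v = 0 ↦ 1/2  <
u = 1/2, v = 1/2 ↦ 1/2  <
u = 1/2, v = 1 ↦ 1/2  <
u = 1, v = 0 ↦ 1  ≥
u = 1, v = 1/2 ↦ 1/2  <
u = 1, v = 1 ↦ 0  <
So 2 of the 9 assignments meet the threshold.

2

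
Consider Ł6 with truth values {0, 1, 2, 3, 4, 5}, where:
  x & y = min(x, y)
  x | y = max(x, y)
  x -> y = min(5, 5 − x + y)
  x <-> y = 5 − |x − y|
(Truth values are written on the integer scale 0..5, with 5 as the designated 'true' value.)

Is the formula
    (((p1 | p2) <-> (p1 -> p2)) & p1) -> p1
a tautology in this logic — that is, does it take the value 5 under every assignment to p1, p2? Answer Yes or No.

At p1 = 2, p2 = 1, for instance:
p1 | p2 = 2 | 1 = 2
p1 -> p2 = 2 -> 1 = 4
(p1 | p2) <-> (p1 -> p2) = 2 <-> 4 = 3
((p1 | p2) <-> (p1 -> p2)) & p1 = 3 & 2 = 2
(((p1 | p2) <-> (p1 -> p2)) & p1) -> p1 = 2 -> 2 = 5
and checking the remaining 35 assignments likewise gives ≥ 5 in every case.

Yes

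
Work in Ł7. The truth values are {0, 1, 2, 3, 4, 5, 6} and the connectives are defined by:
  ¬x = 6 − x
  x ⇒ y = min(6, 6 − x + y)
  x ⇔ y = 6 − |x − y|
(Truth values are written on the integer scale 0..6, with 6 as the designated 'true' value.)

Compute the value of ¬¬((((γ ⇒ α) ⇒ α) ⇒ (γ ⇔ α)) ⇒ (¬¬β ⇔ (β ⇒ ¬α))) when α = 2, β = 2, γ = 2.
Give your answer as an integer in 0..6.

2

γ ⇒ α = 2 ⇒ 2 = 6
(γ ⇒ α) ⇒ α = 6 ⇒ 2 = 2
γ ⇔ α = 2 ⇔ 2 = 6
((γ ⇒ α) ⇒ α) ⇒ (γ ⇔ α) = 2 ⇒ 6 = 6
¬β = ¬2 = 4
¬¬β = ¬4 = 2
¬α = ¬2 = 4
β ⇒ ¬α = 2 ⇒ 4 = 6
¬¬β ⇔ (β ⇒ ¬α) = 2 ⇔ 6 = 2
(((γ ⇒ α) ⇒ α) ⇒ (γ ⇔ α)) ⇒ (¬¬β ⇔ (β ⇒ ¬α)) = 6 ⇒ 2 = 2
¬((((γ ⇒ α) ⇒ α) ⇒ (γ ⇔ α)) ⇒ (¬¬β ⇔ (β ⇒ ¬α))) = ¬2 = 4
¬¬((((γ ⇒ α) ⇒ α) ⇒ (γ ⇔ α)) ⇒ (¬¬β ⇔ (β ⇒ ¬α))) = ¬4 = 2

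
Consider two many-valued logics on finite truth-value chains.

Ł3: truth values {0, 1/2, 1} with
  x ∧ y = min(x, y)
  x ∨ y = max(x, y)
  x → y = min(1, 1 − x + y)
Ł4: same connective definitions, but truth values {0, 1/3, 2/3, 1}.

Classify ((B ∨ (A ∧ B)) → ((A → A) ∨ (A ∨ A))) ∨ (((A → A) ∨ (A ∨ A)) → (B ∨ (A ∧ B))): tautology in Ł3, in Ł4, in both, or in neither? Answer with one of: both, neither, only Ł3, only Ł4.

In Ł3: every assignment gives 1 — tautology.
In Ł4: every assignment gives 1 — tautology.

both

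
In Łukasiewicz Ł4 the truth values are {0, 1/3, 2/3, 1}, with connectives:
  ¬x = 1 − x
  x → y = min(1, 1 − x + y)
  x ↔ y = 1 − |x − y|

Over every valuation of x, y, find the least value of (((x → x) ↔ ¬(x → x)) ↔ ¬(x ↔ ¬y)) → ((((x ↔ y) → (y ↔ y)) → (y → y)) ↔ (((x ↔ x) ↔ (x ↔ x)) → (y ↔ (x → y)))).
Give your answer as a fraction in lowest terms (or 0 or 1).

Take x = 1/3, y = 1/3:
x → x = 1/3 → 1/3 = 1
x → x = 1/3 → 1/3 = 1
¬(x → x) = ¬1 = 0
(x → x) ↔ ¬(x → x) = 1 ↔ 0 = 0
¬y = ¬1/3 = 2/3
x ↔ ¬y = 1/3 ↔ 2/3 = 2/3
¬(x ↔ ¬y) = ¬2/3 = 1/3
((x → x) ↔ ¬(x → x)) ↔ ¬(x ↔ ¬y) = 0 ↔ 1/3 = 2/3
x ↔ y = 1/3 ↔ 1/3 = 1
y ↔ y = 1/3 ↔ 1/3 = 1
(x ↔ y) → (y ↔ y) = 1 → 1 = 1
y → y = 1/3 → 1/3 = 1
((x ↔ y) → (y ↔ y)) → (y → y) = 1 → 1 = 1
x ↔ x = 1/3 ↔ 1/3 = 1
x ↔ x = 1/3 ↔ 1/3 = 1
(x ↔ x) ↔ (x ↔ x) = 1 ↔ 1 = 1
x → y = 1/3 → 1/3 = 1
y ↔ (x → y) = 1/3 ↔ 1 = 1/3
((x ↔ x) ↔ (x ↔ x)) → (y ↔ (x → y)) = 1 → 1/3 = 1/3
(((x ↔ y) → (y ↔ y)) → (y → y)) ↔ (((x ↔ x) ↔ (x ↔ x)) → (y ↔ (x → y))) = 1 ↔ 1/3 = 1/3
(((x → x) ↔ ¬(x → x)) ↔ ¬(x ↔ ¬y)) → ((((x ↔ y) → (y ↔ y)) → (y → y)) ↔ (((x ↔ x) ↔ (x ↔ x)) → (y ↔ (x → y)))) = 2/3 → 1/3 = 2/3
No assignment yields a value below 2/3, so this is the minimum.

2/3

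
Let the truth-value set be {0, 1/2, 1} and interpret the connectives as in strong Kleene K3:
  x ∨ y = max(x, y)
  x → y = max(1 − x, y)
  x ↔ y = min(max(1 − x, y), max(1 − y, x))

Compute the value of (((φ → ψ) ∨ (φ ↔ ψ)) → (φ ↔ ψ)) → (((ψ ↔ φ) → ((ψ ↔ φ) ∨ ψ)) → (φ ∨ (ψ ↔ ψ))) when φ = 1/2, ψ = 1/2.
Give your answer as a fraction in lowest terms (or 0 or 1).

φ → ψ = 1/2 → 1/2 = 1/2
φ ↔ ψ = 1/2 ↔ 1/2 = 1/2
(φ → ψ) ∨ (φ ↔ ψ) = 1/2 ∨ 1/2 = 1/2
φ ↔ ψ = 1/2 ↔ 1/2 = 1/2
((φ → ψ) ∨ (φ ↔ ψ)) → (φ ↔ ψ) = 1/2 → 1/2 = 1/2
ψ ↔ φ = 1/2 ↔ 1/2 = 1/2
ψ ↔ φ = 1/2 ↔ 1/2 = 1/2
(ψ ↔ φ) ∨ ψ = 1/2 ∨ 1/2 = 1/2
(ψ ↔ φ) → ((ψ ↔ φ) ∨ ψ) = 1/2 → 1/2 = 1/2
ψ ↔ ψ = 1/2 ↔ 1/2 = 1/2
φ ∨ (ψ ↔ ψ) = 1/2 ∨ 1/2 = 1/2
((ψ ↔ φ) → ((ψ ↔ φ) ∨ ψ)) → (φ ∨ (ψ ↔ ψ)) = 1/2 → 1/2 = 1/2
(((φ → ψ) ∨ (φ ↔ ψ)) → (φ ↔ ψ)) → (((ψ ↔ φ) → ((ψ ↔ φ) ∨ ψ)) → (φ ∨ (ψ ↔ ψ))) = 1/2 → 1/2 = 1/2

1/2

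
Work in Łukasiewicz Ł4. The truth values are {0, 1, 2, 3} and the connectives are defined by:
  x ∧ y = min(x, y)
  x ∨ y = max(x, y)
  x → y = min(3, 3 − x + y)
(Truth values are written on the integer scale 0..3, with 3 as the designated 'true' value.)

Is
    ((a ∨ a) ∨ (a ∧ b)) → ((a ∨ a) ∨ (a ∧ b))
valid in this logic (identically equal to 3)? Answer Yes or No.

Yes

a = 0, b = 0 ↦ 3
a = 0, b = 1 ↦ 3
a = 0, b = 2 ↦ 3
a = 0, b = 3 ↦ 3
a = 1, b = 0 ↦ 3
a = 1, b = 1 ↦ 3
a = 1, b = 2 ↦ 3
a = 1, b = 3 ↦ 3
a = 2, b = 0 ↦ 3
a = 2, b = 1 ↦ 3
a = 2, b = 2 ↦ 3
a = 2, b = 3 ↦ 3
a = 3, b = 0 ↦ 3
a = 3, b = 1 ↦ 3
a = 3, b = 2 ↦ 3
a = 3, b = 3 ↦ 3
Every assignment gives a value ≥ 3.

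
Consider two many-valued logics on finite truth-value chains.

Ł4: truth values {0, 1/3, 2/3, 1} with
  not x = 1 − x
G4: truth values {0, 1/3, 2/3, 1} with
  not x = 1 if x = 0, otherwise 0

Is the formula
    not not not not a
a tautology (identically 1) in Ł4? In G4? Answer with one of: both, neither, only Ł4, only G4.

neither

In Ł4: at a = 0 the value is 0 — not a tautology.
In G4: at a = 0 the value is 0 — not a tautology.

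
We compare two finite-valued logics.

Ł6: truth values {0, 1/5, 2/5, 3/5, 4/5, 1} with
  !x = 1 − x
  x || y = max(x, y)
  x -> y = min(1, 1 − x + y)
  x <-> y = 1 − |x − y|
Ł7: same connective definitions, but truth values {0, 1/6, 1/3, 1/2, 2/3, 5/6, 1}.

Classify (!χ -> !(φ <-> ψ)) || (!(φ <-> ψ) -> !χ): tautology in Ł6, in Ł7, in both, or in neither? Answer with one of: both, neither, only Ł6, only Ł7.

In Ł6: every assignment gives 1 — tautology.
In Ł7: every assignment gives 1 — tautology.

both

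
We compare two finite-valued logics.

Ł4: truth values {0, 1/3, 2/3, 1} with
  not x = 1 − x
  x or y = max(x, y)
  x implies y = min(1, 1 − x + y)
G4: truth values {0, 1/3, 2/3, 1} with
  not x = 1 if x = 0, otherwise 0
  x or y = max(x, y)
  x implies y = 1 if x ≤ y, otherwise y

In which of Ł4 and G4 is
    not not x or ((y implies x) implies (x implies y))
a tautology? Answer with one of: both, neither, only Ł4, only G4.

only G4

In Ł4: at x = 1/3, y = 0 the value is 2/3 — not a tautology.
In G4: every assignment gives 1 — tautology.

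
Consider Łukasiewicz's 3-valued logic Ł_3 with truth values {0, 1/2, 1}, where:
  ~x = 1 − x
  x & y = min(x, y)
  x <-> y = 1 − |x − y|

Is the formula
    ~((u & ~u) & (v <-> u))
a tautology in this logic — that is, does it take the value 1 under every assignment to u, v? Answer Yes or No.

No

Counterexample: take u = 1/2, v = 0.
~u = ~1/2 = 1/2
u & ~u = 1/2 & 1/2 = 1/2
v <-> u = 0 <-> 1/2 = 1/2
(u & ~u) & (v <-> u) = 1/2 & 1/2 = 1/2
~((u & ~u) & (v <-> u)) = ~1/2 = 1/2
This gives 1/2 ≠ 1.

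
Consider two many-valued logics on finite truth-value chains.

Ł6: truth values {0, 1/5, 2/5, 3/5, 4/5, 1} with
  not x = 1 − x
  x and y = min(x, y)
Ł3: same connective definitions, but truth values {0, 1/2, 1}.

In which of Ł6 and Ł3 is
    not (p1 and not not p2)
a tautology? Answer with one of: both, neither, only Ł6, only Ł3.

In Ł6: at p1 = 1/5, p2 = 1/5 the value is 4/5 — not a tautology.
In Ł3: at p1 = 1/2, p2 = 1/2 the value is 1/2 — not a tautology.

neither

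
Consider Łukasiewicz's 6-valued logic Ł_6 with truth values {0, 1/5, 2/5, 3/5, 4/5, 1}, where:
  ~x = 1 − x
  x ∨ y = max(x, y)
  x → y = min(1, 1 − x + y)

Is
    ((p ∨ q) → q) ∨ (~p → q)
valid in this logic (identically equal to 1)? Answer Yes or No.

No

Counterexample: take p = 1/5, q = 0.
p ∨ q = 1/5 ∨ 0 = 1/5
(p ∨ q) → q = 1/5 → 0 = 4/5
~p = ~1/5 = 4/5
~p → q = 4/5 → 0 = 1/5
((p ∨ q) → q) ∨ (~p → q) = 4/5 ∨ 1/5 = 4/5
This gives 4/5 ≠ 1.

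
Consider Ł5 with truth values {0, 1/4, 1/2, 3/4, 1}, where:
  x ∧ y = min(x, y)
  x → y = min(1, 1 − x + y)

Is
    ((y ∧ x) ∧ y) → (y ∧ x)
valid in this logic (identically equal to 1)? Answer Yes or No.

Yes

At x = 3/4, y = 3/4, for instance:
y ∧ x = 3/4 ∧ 3/4 = 3/4
(y ∧ x) ∧ y = 3/4 ∧ 3/4 = 3/4
((y ∧ x) ∧ y) → (y ∧ x) = 3/4 → 3/4 = 1
and checking the remaining 24 assignments likewise gives ≥ 1 in every case.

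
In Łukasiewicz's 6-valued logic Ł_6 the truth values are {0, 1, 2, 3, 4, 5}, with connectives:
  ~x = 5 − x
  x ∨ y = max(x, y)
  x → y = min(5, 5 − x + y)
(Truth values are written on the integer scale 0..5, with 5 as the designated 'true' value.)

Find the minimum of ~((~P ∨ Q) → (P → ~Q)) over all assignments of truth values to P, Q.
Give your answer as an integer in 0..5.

Take P = 0, Q = 0:
~P = ~0 = 5
~P ∨ Q = 5 ∨ 0 = 5
~Q = ~0 = 5
P → ~Q = 0 → 5 = 5
(~P ∨ Q) → (P → ~Q) = 5 → 5 = 5
~((~P ∨ Q) → (P → ~Q)) = ~5 = 0
No assignment yields a value below 0, so this is the minimum.

0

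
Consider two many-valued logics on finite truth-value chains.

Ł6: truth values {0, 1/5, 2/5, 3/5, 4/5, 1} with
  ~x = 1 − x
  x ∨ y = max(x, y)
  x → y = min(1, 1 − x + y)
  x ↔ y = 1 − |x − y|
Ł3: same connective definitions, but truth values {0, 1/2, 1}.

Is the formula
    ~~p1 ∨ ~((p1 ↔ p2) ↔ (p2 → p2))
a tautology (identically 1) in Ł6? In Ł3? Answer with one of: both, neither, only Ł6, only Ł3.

In Ł6: at p1 = 0, p2 = 0 the value is 0 — not a tautology.
In Ł3: at p1 = 0, p2 = 0 the value is 0 — not a tautology.

neither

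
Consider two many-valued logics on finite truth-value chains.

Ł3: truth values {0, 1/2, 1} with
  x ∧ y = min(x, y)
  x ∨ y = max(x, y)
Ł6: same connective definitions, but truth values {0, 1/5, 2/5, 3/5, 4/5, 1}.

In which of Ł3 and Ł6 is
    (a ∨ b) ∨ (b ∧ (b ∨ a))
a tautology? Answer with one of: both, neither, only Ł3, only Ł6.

In Ł3: at a = 0, b = 0 the value is 0 — not a tautology.
In Ł6: at a = 0, b = 0 the value is 0 — not a tautology.

neither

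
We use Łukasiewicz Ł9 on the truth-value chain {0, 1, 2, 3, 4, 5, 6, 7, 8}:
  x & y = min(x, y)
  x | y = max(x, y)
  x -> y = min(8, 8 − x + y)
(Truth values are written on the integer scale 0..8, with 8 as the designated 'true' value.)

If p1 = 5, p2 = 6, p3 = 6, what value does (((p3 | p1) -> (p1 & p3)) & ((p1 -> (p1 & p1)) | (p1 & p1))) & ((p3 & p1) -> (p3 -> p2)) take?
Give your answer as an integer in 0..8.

7

p3 | p1 = 6 | 5 = 6
p1 & p3 = 5 & 6 = 5
(p3 | p1) -> (p1 & p3) = 6 -> 5 = 7
p1 & p1 = 5 & 5 = 5
p1 -> (p1 & p1) = 5 -> 5 = 8
p1 & p1 = 5 & 5 = 5
(p1 -> (p1 & p1)) | (p1 & p1) = 8 | 5 = 8
((p3 | p1) -> (p1 & p3)) & ((p1 -> (p1 & p1)) | (p1 & p1)) = 7 & 8 = 7
p3 & p1 = 6 & 5 = 5
p3 -> p2 = 6 -> 6 = 8
(p3 & p1) -> (p3 -> p2) = 5 -> 8 = 8
(((p3 | p1) -> (p1 & p3)) & ((p1 -> (p1 & p1)) | (p1 & p1))) & ((p3 & p1) -> (p3 -> p2)) = 7 & 8 = 7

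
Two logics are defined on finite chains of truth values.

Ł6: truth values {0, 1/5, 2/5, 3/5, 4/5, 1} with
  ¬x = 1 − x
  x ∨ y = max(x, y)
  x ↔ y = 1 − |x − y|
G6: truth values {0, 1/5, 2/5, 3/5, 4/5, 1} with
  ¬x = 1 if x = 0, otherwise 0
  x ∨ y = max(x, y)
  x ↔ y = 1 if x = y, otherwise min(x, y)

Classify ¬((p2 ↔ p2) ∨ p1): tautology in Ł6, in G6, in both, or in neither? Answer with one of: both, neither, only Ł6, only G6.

In Ł6: at p1 = 0, p2 = 0 the value is 0 — not a tautology.
In G6: at p1 = 0, p2 = 0 the value is 0 — not a tautology.

neither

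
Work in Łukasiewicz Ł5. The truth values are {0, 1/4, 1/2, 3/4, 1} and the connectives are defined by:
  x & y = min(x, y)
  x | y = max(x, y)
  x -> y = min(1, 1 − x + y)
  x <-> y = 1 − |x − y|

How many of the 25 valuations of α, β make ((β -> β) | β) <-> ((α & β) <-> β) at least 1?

value 1: 15 assignments (counts)
value 3/4: 4 assignments
value 1/2: 3 assignments
value 1/4: 2 assignments
value 0: 1 assignment
So 15 of the 25 assignments meet the threshold.

15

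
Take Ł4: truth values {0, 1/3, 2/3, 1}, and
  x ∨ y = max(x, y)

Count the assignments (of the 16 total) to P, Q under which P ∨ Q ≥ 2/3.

12

P = 0, Q = 0 ↦ 0  <
P = 0, Q = 1/3 ↦ 1/3  <
P = 0, Q = 2/3 ↦ 2/3  ≥
P = 0, Q = 1 ↦ 1  ≥
P = 1/3, Q = 0 ↦ 1/3  <
P = 1/3, Q = 1/3 ↦ 1/3  <
P = 1/3, Q = 2/3 ↦ 2/3  ≥
P = 1/3, Q = 1 ↦ 1  ≥
P = 2/3, Q = 0 ↦ 2/3  ≥
P = 2/3, Q = 1/3 ↦ 2/3  ≥
P = 2/3, Q = 2/3 ↦ 2/3  ≥
P = 2/3, Q = 1 ↦ 1  ≥
P = 1, Q = 0 ↦ 1  ≥
P = 1, Q = 1/3 ↦ 1  ≥
P = 1, Q = 2/3 ↦ 1  ≥
P = 1, Q = 1 ↦ 1  ≥
So 12 of the 16 assignments meet the threshold.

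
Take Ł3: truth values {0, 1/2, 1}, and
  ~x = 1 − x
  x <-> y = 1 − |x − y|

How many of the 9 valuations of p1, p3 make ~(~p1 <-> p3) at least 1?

p1 = 0, p3 = 0 ↦ 1  ≥
p1 = 0, p3 = 1/2 ↦ 1/2  <
p1 = 0, p3 = 1 ↦ 0  <
p1 = 1/2, p3 = 0 ↦ 1/2  <
p1 = 1/2, p3 = 1/2 ↦ 0  <
p1 = 1/2, p3 = 1 ↦ 1/2  <
p1 = 1, p3 = 0 ↦ 0  <
p1 = 1, p3 = 1/2 ↦ 1/2  <
p1 = 1, p3 = 1 ↦ 1  ≥
So 2 of the 9 assignments meet the threshold.

2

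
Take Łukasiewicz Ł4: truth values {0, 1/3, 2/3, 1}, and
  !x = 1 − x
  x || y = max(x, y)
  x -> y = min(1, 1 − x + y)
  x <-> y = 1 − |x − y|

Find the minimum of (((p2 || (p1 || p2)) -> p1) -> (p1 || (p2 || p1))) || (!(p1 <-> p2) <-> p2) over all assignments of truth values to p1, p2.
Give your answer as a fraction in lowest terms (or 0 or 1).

Take p1 = 1/3, p2 = 0:
p1 || p2 = 1/3 || 0 = 1/3
p2 || (p1 || p2) = 0 || 1/3 = 1/3
(p2 || (p1 || p2)) -> p1 = 1/3 -> 1/3 = 1
p2 || p1 = 0 || 1/3 = 1/3
p1 || (p2 || p1) = 1/3 || 1/3 = 1/3
((p2 || (p1 || p2)) -> p1) -> (p1 || (p2 || p1)) = 1 -> 1/3 = 1/3
p1 <-> p2 = 1/3 <-> 0 = 2/3
!(p1 <-> p2) = !2/3 = 1/3
!(p1 <-> p2) <-> p2 = 1/3 <-> 0 = 2/3
(((p2 || (p1 || p2)) -> p1) -> (p1 || (p2 || p1))) || (!(p1 <-> p2) <-> p2) = 1/3 || 2/3 = 2/3
No assignment yields a value below 2/3, so this is the minimum.

2/3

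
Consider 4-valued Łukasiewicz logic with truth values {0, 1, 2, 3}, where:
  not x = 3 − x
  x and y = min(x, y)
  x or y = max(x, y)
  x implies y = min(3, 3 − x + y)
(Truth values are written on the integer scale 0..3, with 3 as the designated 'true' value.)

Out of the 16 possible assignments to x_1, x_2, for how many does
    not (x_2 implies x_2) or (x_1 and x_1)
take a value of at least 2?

x_1 = 0, x_2 = 0 ↦ 0  <
x_1 = 0, x_2 = 1 ↦ 0  <
x_1 = 0, x_2 = 2 ↦ 0  <
x_1 = 0, x_2 = 3 ↦ 0  <
x_1 = 1, x_2 = 0 ↦ 1  <
x_1 = 1, x_2 = 1 ↦ 1  <
x_1 = 1, x_2 = 2 ↦ 1  <
x_1 = 1, x_2 = 3 ↦ 1  <
x_1 = 2, x_2 = 0 ↦ 2  ≥
x_1 = 2, x_2 = 1 ↦ 2  ≥
x_1 = 2, x_2 = 2 ↦ 2  ≥
x_1 = 2, x_2 = 3 ↦ 2  ≥
x_1 = 3, x_2 = 0 ↦ 3  ≥
x_1 = 3, x_2 = 1 ↦ 3  ≥
x_1 = 3, x_2 = 2 ↦ 3  ≥
x_1 = 3, x_2 = 3 ↦ 3  ≥
So 8 of the 16 assignments meet the threshold.

8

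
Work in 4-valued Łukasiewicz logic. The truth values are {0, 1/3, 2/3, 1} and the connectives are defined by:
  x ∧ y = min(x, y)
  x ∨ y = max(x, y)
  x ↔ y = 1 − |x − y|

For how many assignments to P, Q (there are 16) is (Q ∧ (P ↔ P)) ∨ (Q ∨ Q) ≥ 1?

P = 0, Q = 0 ↦ 0  <
P = 0, Q = 1/3 ↦ 1/3  <
P = 0, Q = 2/3 ↦ 2/3  <
P = 0, Q = 1 ↦ 1  ≥
P = 1/3, Q = 0 ↦ 0  <
P = 1/3, Q = 1/3 ↦ 1/3  <
P = 1/3, Q = 2/3 ↦ 2/3  <
P = 1/3, Q = 1 ↦ 1  ≥
P = 2/3, Q = 0 ↦ 0  <
P = 2/3, Q = 1/3 ↦ 1/3  <
P = 2/3, Q = 2/3 ↦ 2/3  <
P = 2/3, Q = 1 ↦ 1  ≥
P = 1, Q = 0 ↦ 0  <
P = 1, Q = 1/3 ↦ 1/3  <
P = 1, Q = 2/3 ↦ 2/3  <
P = 1, Q = 1 ↦ 1  ≥
So 4 of the 16 assignments meet the threshold.

4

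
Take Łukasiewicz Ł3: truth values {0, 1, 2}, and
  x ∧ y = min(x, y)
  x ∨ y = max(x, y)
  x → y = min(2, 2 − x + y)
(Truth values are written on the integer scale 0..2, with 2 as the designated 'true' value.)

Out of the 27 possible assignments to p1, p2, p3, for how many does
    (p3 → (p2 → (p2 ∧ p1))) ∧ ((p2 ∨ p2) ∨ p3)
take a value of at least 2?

11

value 2: 11 assignments (counts)
value 1: 12 assignments
value 0: 4 assignments
So 11 of the 27 assignments meet the threshold.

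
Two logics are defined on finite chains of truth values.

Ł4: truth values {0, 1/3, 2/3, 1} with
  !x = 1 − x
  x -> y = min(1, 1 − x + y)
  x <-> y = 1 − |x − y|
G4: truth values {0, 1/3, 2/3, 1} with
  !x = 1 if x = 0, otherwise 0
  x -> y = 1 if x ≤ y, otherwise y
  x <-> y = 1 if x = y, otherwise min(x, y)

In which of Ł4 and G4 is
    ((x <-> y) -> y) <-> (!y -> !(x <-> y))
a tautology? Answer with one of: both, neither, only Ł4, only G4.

In Ł4: every assignment gives 1 — tautology.
In G4: at x = 1/3, y = 1/3 the value is 1/3 — not a tautology.

only Ł4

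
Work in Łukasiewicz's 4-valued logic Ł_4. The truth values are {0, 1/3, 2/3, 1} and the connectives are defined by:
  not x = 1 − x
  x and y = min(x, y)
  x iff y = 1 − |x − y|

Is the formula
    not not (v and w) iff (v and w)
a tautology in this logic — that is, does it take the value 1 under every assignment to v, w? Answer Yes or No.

Yes

v = 0, w = 0 ↦ 1
v = 0, w = 1/3 ↦ 1
v = 0, w = 2/3 ↦ 1
v = 0, w = 1 ↦ 1
v = 1/3, w = 0 ↦ 1
v = 1/3, w = 1/3 ↦ 1
v = 1/3, w = 2/3 ↦ 1
v = 1/3, w = 1 ↦ 1
v = 2/3, w = 0 ↦ 1
v = 2/3, w = 1/3 ↦ 1
v = 2/3, w = 2/3 ↦ 1
v = 2/3, w = 1 ↦ 1
v = 1, w = 0 ↦ 1
v = 1, w = 1/3 ↦ 1
v = 1, w = 2/3 ↦ 1
v = 1, w = 1 ↦ 1
Every assignment gives a value ≥ 1.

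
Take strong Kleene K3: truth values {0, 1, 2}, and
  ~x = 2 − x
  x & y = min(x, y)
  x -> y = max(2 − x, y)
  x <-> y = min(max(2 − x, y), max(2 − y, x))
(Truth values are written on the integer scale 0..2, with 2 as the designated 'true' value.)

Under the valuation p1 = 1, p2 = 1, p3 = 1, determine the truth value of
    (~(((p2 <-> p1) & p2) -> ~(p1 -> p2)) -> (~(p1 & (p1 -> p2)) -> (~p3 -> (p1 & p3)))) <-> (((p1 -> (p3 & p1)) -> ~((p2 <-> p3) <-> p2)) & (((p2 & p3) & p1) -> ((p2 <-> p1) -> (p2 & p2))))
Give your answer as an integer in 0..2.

p2 <-> p1 = 1 <-> 1 = 1
(p2 <-> p1) & p2 = 1 & 1 = 1
p1 -> p2 = 1 -> 1 = 1
~(p1 -> p2) = ~1 = 1
((p2 <-> p1) & p2) -> ~(p1 -> p2) = 1 -> 1 = 1
~(((p2 <-> p1) & p2) -> ~(p1 -> p2)) = ~1 = 1
p1 -> p2 = 1 -> 1 = 1
p1 & (p1 -> p2) = 1 & 1 = 1
~(p1 & (p1 -> p2)) = ~1 = 1
~p3 = ~1 = 1
p1 & p3 = 1 & 1 = 1
~p3 -> (p1 & p3) = 1 -> 1 = 1
~(p1 & (p1 -> p2)) -> (~p3 -> (p1 & p3)) = 1 -> 1 = 1
~(((p2 <-> p1) & p2) -> ~(p1 -> p2)) -> (~(p1 & (p1 -> p2)) -> (~p3 -> (p1 & p3))) = 1 -> 1 = 1
p3 & p1 = 1 & 1 = 1
p1 -> (p3 & p1) = 1 -> 1 = 1
p2 <-> p3 = 1 <-> 1 = 1
(p2 <-> p3) <-> p2 = 1 <-> 1 = 1
~((p2 <-> p3) <-> p2) = ~1 = 1
(p1 -> (p3 & p1)) -> ~((p2 <-> p3) <-> p2) = 1 -> 1 = 1
p2 & p3 = 1 & 1 = 1
(p2 & p3) & p1 = 1 & 1 = 1
p2 <-> p1 = 1 <-> 1 = 1
p2 & p2 = 1 & 1 = 1
(p2 <-> p1) -> (p2 & p2) = 1 -> 1 = 1
((p2 & p3) & p1) -> ((p2 <-> p1) -> (p2 & p2)) = 1 -> 1 = 1
((p1 -> (p3 & p1)) -> ~((p2 <-> p3) <-> p2)) & (((p2 & p3) & p1) -> ((p2 <-> p1) -> (p2 & p2))) = 1 & 1 = 1
(~(((p2 <-> p1) & p2) -> ~(p1 -> p2)) -> (~(p1 & (p1 -> p2)) -> (~p3 -> (p1 & p3)))) <-> (((p1 -> (p3 & p1)) -> ~((p2 <-> p3) <-> p2)) & (((p2 & p3) & p1) -> ((p2 <-> p1) -> (p2 & p2)))) = 1 <-> 1 = 1

1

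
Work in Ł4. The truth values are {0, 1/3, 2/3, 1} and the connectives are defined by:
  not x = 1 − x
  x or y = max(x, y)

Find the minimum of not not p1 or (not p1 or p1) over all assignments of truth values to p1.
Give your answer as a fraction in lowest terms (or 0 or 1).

Take p1 = 1/3:
not p1 = not 1/3 = 2/3
not not p1 = not 2/3 = 1/3
not p1 = not 1/3 = 2/3
not p1 or p1 = 2/3 or 1/3 = 2/3
not not p1 or (not p1 or p1) = 1/3 or 2/3 = 2/3
No assignment yields a value below 2/3, so this is the minimum.

2/3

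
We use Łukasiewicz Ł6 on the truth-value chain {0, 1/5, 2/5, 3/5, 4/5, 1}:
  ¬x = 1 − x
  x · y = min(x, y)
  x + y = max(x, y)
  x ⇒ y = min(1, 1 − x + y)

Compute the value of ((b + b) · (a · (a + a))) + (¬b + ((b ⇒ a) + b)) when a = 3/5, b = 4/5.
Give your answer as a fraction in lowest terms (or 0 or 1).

4/5

b + b = 4/5 + 4/5 = 4/5
a + a = 3/5 + 3/5 = 3/5
a · (a + a) = 3/5 · 3/5 = 3/5
(b + b) · (a · (a + a)) = 4/5 · 3/5 = 3/5
¬b = ¬4/5 = 1/5
b ⇒ a = 4/5 ⇒ 3/5 = 4/5
(b ⇒ a) + b = 4/5 + 4/5 = 4/5
¬b + ((b ⇒ a) + b) = 1/5 + 4/5 = 4/5
((b + b) · (a · (a + a))) + (¬b + ((b ⇒ a) + b)) = 3/5 + 4/5 = 4/5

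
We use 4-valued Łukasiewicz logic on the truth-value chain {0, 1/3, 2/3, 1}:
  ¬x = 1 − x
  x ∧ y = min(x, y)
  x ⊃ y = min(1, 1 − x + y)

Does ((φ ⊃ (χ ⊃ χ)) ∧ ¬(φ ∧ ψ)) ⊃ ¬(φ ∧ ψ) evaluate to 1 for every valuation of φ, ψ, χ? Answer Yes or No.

At φ = 1/3, ψ = 1/3, χ = 2/3, for instance:
χ ⊃ χ = 2/3 ⊃ 2/3 = 1
φ ⊃ (χ ⊃ χ) = 1/3 ⊃ 1 = 1
φ ∧ ψ = 1/3 ∧ 1/3 = 1/3
¬(φ ∧ ψ) = ¬1/3 = 2/3
(φ ⊃ (χ ⊃ χ)) ∧ ¬(φ ∧ ψ) = 1 ∧ 2/3 = 2/3
((φ ⊃ (χ ⊃ χ)) ∧ ¬(φ ∧ ψ)) ⊃ ¬(φ ∧ ψ) = 2/3 ⊃ 2/3 = 1
and checking the remaining 63 assignments likewise gives ≥ 1 in every case.

Yes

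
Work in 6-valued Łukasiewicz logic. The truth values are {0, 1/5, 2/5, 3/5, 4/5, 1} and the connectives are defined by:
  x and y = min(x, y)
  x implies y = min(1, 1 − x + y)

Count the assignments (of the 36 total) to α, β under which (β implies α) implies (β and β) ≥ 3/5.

value 1: 12 assignments (counts)
value 4/5: 4 assignments (counts)
value 3/5: 4 assignments (counts)
value 2/5: 5 assignments
value 1/5: 5 assignments
value 0: 6 assignments
So 20 of the 36 assignments meet the threshold.

20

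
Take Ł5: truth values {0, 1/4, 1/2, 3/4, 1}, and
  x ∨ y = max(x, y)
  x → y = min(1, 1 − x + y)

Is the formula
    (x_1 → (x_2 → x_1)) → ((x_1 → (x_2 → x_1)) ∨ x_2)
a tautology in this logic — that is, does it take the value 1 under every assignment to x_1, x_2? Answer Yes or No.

At x_1 = 1/2, x_2 = 1, for instance:
x_2 → x_1 = 1 → 1/2 = 1/2
x_1 → (x_2 → x_1) = 1/2 → 1/2 = 1
(x_1 → (x_2 → x_1)) ∨ x_2 = 1 ∨ 1 = 1
(x_1 → (x_2 → x_1)) → ((x_1 → (x_2 → x_1)) ∨ x_2) = 1 → 1 = 1
and checking the remaining 24 assignments likewise gives ≥ 1 in every case.

Yes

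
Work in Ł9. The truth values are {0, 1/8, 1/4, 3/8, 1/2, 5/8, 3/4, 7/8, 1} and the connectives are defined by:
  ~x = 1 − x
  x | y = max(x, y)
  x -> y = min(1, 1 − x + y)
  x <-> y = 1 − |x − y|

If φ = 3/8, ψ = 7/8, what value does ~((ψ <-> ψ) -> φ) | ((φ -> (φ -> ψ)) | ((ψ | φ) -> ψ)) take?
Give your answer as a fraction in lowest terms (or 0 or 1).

1

ψ <-> ψ = 7/8 <-> 7/8 = 1
(ψ <-> ψ) -> φ = 1 -> 3/8 = 3/8
~((ψ <-> ψ) -> φ) = ~3/8 = 5/8
φ -> ψ = 3/8 -> 7/8 = 1
φ -> (φ -> ψ) = 3/8 -> 1 = 1
ψ | φ = 7/8 | 3/8 = 7/8
(ψ | φ) -> ψ = 7/8 -> 7/8 = 1
(φ -> (φ -> ψ)) | ((ψ | φ) -> ψ) = 1 | 1 = 1
~((ψ <-> ψ) -> φ) | ((φ -> (φ -> ψ)) | ((ψ | φ) -> ψ)) = 5/8 | 1 = 1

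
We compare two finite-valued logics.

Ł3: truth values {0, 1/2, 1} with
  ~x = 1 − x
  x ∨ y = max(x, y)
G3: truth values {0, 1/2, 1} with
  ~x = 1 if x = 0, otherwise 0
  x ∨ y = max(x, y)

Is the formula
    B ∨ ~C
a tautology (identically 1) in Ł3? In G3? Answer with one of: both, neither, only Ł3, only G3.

neither

In Ł3: at B = 0, C = 1/2 the value is 1/2 — not a tautology.
In G3: at B = 0, C = 1/2 the value is 0 — not a tautology.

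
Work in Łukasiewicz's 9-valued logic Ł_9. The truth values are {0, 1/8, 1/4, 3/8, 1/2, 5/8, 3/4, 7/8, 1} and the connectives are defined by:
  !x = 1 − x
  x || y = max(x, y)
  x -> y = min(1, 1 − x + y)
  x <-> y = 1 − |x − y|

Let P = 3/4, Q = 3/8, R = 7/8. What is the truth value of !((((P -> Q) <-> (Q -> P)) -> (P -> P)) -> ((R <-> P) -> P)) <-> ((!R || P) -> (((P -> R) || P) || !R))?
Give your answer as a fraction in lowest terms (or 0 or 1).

P -> Q = 3/4 -> 3/8 = 5/8
Q -> P = 3/8 -> 3/4 = 1
(P -> Q) <-> (Q -> P) = 5/8 <-> 1 = 5/8
P -> P = 3/4 -> 3/4 = 1
((P -> Q) <-> (Q -> P)) -> (P -> P) = 5/8 -> 1 = 1
R <-> P = 7/8 <-> 3/4 = 7/8
(R <-> P) -> P = 7/8 -> 3/4 = 7/8
(((P -> Q) <-> (Q -> P)) -> (P -> P)) -> ((R <-> P) -> P) = 1 -> 7/8 = 7/8
!((((P -> Q) <-> (Q -> P)) -> (P -> P)) -> ((R <-> P) -> P)) = !7/8 = 1/8
!R = !7/8 = 1/8
!R || P = 1/8 || 3/4 = 3/4
P -> R = 3/4 -> 7/8 = 1
(P -> R) || P = 1 || 3/4 = 1
!R = !7/8 = 1/8
((P -> R) || P) || !R = 1 || 1/8 = 1
(!R || P) -> (((P -> R) || P) || !R) = 3/4 -> 1 = 1
!((((P -> Q) <-> (Q -> P)) -> (P -> P)) -> ((R <-> P) -> P)) <-> ((!R || P) -> (((P -> R) || P) || !R)) = 1/8 <-> 1 = 1/8

1/8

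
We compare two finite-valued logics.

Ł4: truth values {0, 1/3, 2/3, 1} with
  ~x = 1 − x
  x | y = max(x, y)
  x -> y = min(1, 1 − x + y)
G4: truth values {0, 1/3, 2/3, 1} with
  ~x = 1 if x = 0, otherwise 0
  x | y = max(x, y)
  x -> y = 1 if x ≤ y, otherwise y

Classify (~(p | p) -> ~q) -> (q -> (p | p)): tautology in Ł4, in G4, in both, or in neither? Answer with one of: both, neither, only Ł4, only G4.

In Ł4: every assignment gives 1 — tautology.
In G4: at p = 1/3, q = 2/3 the value is 1/3 — not a tautology.

only Ł4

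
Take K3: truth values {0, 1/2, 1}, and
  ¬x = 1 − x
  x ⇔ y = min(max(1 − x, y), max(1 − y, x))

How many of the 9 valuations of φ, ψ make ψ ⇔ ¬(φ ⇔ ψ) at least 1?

2

φ = 0, ψ = 0 ↦ 1  ≥
φ = 0, ψ = 1/2 ↦ 1/2  <
φ = 0, ψ = 1 ↦ 1  ≥
φ = 1/2, ψ = 0 ↦ 1/2  <
φ = 1/2, ψ = 1/2 ↦ 1/2  <
φ = 1/2, ψ = 1 ↦ 1/2  <
φ = 1, ψ = 0 ↦ 0  <
φ = 1, ψ = 1/2 ↦ 1/2  <
φ = 1, ψ = 1 ↦ 0  <
So 2 of the 9 assignments meet the threshold.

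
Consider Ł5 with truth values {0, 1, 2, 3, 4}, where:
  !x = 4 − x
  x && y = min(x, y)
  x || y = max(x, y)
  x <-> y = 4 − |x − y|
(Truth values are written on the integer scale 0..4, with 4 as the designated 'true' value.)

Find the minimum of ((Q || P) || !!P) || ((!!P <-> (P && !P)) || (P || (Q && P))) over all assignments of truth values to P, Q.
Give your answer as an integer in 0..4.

3

Take P = 3, Q = 0:
Q || P = 0 || 3 = 3
!P = !3 = 1
!!P = !1 = 3
(Q || P) || !!P = 3 || 3 = 3
!P = !3 = 1
!!P = !1 = 3
!P = !3 = 1
P && !P = 3 && 1 = 1
!!P <-> (P && !P) = 3 <-> 1 = 2
Q && P = 0 && 3 = 0
P || (Q && P) = 3 || 0 = 3
(!!P <-> (P && !P)) || (P || (Q && P)) = 2 || 3 = 3
((Q || P) || !!P) || ((!!P <-> (P && !P)) || (P || (Q && P))) = 3 || 3 = 3
No assignment yields a value below 3, so this is the minimum.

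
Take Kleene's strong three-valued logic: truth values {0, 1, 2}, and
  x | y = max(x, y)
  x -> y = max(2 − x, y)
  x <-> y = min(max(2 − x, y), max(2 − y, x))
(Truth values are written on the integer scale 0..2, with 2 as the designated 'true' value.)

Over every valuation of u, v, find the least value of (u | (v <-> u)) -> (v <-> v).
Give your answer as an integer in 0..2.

Take u = 0, v = 1:
v <-> u = 1 <-> 0 = 1
u | (v <-> u) = 0 | 1 = 1
v <-> v = 1 <-> 1 = 1
(u | (v <-> u)) -> (v <-> v) = 1 -> 1 = 1
No assignment yields a value below 1, so this is the minimum.

1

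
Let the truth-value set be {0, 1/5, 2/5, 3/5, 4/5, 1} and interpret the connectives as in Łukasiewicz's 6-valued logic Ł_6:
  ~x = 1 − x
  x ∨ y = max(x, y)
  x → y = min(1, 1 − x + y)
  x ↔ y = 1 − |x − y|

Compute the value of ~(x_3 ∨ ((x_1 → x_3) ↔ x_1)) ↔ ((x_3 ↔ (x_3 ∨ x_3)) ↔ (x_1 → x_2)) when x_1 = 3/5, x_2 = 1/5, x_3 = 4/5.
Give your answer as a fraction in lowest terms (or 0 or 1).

3/5

x_1 → x_3 = 3/5 → 4/5 = 1
(x_1 → x_3) ↔ x_1 = 1 ↔ 3/5 = 3/5
x_3 ∨ ((x_1 → x_3) ↔ x_1) = 4/5 ∨ 3/5 = 4/5
~(x_3 ∨ ((x_1 → x_3) ↔ x_1)) = ~4/5 = 1/5
x_3 ∨ x_3 = 4/5 ∨ 4/5 = 4/5
x_3 ↔ (x_3 ∨ x_3) = 4/5 ↔ 4/5 = 1
x_1 → x_2 = 3/5 → 1/5 = 3/5
(x_3 ↔ (x_3 ∨ x_3)) ↔ (x_1 → x_2) = 1 ↔ 3/5 = 3/5
~(x_3 ∨ ((x_1 → x_3) ↔ x_1)) ↔ ((x_3 ↔ (x_3 ∨ x_3)) ↔ (x_1 → x_2)) = 1/5 ↔ 3/5 = 3/5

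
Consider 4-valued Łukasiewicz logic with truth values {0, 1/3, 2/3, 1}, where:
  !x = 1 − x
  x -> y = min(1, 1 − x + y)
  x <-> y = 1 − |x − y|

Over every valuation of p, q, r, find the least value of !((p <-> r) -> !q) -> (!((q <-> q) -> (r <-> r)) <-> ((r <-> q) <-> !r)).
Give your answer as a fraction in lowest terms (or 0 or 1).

Take p = 1/3, q = 2/3, r = 1/3:
p <-> r = 1/3 <-> 1/3 = 1
!q = !2/3 = 1/3
(p <-> r) -> !q = 1 -> 1/3 = 1/3
!((p <-> r) -> !q) = !1/3 = 2/3
q <-> q = 2/3 <-> 2/3 = 1
r <-> r = 1/3 <-> 1/3 = 1
(q <-> q) -> (r <-> r) = 1 -> 1 = 1
!((q <-> q) -> (r <-> r)) = !1 = 0
r <-> q = 1/3 <-> 2/3 = 2/3
!r = !1/3 = 2/3
(r <-> q) <-> !r = 2/3 <-> 2/3 = 1
!((q <-> q) -> (r <-> r)) <-> ((r <-> q) <-> !r) = 0 <-> 1 = 0
!((p <-> r) -> !q) -> (!((q <-> q) -> (r <-> r)) <-> ((r <-> q) <-> !r)) = 2/3 -> 0 = 1/3
No assignment yields a value below 1/3, so this is the minimum.

1/3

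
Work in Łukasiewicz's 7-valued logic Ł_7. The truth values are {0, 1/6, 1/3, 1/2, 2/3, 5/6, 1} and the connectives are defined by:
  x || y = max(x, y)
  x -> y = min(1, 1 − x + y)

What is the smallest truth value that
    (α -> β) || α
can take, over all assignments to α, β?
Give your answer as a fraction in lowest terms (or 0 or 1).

1/2

Take α = 1/2, β = 0:
α -> β = 1/2 -> 0 = 1/2
(α -> β) || α = 1/2 || 1/2 = 1/2
No assignment yields a value below 1/2, so this is the minimum.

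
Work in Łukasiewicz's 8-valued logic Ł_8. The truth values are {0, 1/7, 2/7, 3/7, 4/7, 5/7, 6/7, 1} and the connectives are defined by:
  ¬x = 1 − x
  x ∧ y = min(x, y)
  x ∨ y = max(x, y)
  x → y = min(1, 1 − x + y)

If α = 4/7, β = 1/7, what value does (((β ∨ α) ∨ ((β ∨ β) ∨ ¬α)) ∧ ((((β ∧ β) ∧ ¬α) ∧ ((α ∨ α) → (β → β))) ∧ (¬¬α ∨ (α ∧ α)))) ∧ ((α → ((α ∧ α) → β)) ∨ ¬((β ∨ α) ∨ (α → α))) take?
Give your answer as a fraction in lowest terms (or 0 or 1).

β ∨ α = 1/7 ∨ 4/7 = 4/7
β ∨ β = 1/7 ∨ 1/7 = 1/7
¬α = ¬4/7 = 3/7
(β ∨ β) ∨ ¬α = 1/7 ∨ 3/7 = 3/7
(β ∨ α) ∨ ((β ∨ β) ∨ ¬α) = 4/7 ∨ 3/7 = 4/7
β ∧ β = 1/7 ∧ 1/7 = 1/7
¬α = ¬4/7 = 3/7
(β ∧ β) ∧ ¬α = 1/7 ∧ 3/7 = 1/7
α ∨ α = 4/7 ∨ 4/7 = 4/7
β → β = 1/7 → 1/7 = 1
(α ∨ α) → (β → β) = 4/7 → 1 = 1
((β ∧ β) ∧ ¬α) ∧ ((α ∨ α) → (β → β)) = 1/7 ∧ 1 = 1/7
¬α = ¬4/7 = 3/7
¬¬α = ¬3/7 = 4/7
α ∧ α = 4/7 ∧ 4/7 = 4/7
¬¬α ∨ (α ∧ α) = 4/7 ∨ 4/7 = 4/7
(((β ∧ β) ∧ ¬α) ∧ ((α ∨ α) → (β → β))) ∧ (¬¬α ∨ (α ∧ α)) = 1/7 ∧ 4/7 = 1/7
((β ∨ α) ∨ ((β ∨ β) ∨ ¬α)) ∧ ((((β ∧ β) ∧ ¬α) ∧ ((α ∨ α) → (β → β))) ∧ (¬¬α ∨ (α ∧ α))) = 4/7 ∧ 1/7 = 1/7
α ∧ α = 4/7 ∧ 4/7 = 4/7
(α ∧ α) → β = 4/7 → 1/7 = 4/7
α → ((α ∧ α) → β) = 4/7 → 4/7 = 1
β ∨ α = 1/7 ∨ 4/7 = 4/7
α → α = 4/7 → 4/7 = 1
(β ∨ α) ∨ (α → α) = 4/7 ∨ 1 = 1
¬((β ∨ α) ∨ (α → α)) = ¬1 = 0
(α → ((α ∧ α) → β)) ∨ ¬((β ∨ α) ∨ (α → α)) = 1 ∨ 0 = 1
(((β ∨ α) ∨ ((β ∨ β) ∨ ¬α)) ∧ ((((β ∧ β) ∧ ¬α) ∧ ((α ∨ α) → (β → β))) ∧ (¬¬α ∨ (α ∧ α)))) ∧ ((α → ((α ∧ α) → β)) ∨ ¬((β ∨ α) ∨ (α → α))) = 1/7 ∧ 1 = 1/7

1/7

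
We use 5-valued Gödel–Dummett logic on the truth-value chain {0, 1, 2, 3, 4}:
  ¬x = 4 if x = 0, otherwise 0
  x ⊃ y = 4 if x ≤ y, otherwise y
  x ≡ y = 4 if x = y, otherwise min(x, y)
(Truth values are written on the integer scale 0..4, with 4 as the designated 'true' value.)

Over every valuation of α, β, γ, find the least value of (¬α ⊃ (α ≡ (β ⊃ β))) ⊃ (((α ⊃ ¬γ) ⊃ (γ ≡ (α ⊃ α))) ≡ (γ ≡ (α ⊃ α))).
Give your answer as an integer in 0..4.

1

Take α = 1, β = 0, γ = 1:
¬α = ¬1 = 0
β ⊃ β = 0 ⊃ 0 = 4
α ≡ (β ⊃ β) = 1 ≡ 4 = 1
¬α ⊃ (α ≡ (β ⊃ β)) = 0 ⊃ 1 = 4
¬γ = ¬1 = 0
α ⊃ ¬γ = 1 ⊃ 0 = 0
α ⊃ α = 1 ⊃ 1 = 4
γ ≡ (α ⊃ α) = 1 ≡ 4 = 1
(α ⊃ ¬γ) ⊃ (γ ≡ (α ⊃ α)) = 0 ⊃ 1 = 4
α ⊃ α = 1 ⊃ 1 = 4
γ ≡ (α ⊃ α) = 1 ≡ 4 = 1
((α ⊃ ¬γ) ⊃ (γ ≡ (α ⊃ α))) ≡ (γ ≡ (α ⊃ α)) = 4 ≡ 1 = 1
(¬α ⊃ (α ≡ (β ⊃ β))) ⊃ (((α ⊃ ¬γ) ⊃ (γ ≡ (α ⊃ α))) ≡ (γ ≡ (α ⊃ α))) = 4 ⊃ 1 = 1
No assignment yields a value below 1, so this is the minimum.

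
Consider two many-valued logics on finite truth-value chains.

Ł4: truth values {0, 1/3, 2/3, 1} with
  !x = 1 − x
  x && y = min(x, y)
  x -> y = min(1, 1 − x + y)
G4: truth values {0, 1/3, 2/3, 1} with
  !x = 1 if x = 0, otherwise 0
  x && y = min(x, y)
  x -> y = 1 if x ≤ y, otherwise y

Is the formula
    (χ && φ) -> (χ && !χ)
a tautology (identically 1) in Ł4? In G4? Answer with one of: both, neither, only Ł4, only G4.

In Ł4: at φ = 1/3, χ = 1 the value is 2/3 — not a tautology.
In G4: at φ = 1/3, χ = 1/3 the value is 0 — not a tautology.

neither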